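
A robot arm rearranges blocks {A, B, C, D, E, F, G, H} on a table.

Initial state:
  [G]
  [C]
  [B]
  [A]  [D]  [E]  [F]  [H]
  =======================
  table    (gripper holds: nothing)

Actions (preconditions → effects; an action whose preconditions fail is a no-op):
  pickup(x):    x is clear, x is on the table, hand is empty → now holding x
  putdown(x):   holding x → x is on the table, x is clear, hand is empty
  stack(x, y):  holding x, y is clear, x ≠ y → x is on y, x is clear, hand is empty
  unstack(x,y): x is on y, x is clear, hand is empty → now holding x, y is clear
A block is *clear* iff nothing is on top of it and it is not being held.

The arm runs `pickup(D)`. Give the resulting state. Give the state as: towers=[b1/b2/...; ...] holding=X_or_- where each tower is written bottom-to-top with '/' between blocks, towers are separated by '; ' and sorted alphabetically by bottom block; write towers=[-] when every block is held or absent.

towers=[A/B/C/G; E; F; H] holding=D

before: towers=[A/B/C/G; D; E; F; H] holding=-
pre[pickup(D)]: clear(D) ✓, ontable(D) ✓, handempty ✓
all met → apply pickup(D)
after:  towers=[A/B/C/G; E; F; H] holding=D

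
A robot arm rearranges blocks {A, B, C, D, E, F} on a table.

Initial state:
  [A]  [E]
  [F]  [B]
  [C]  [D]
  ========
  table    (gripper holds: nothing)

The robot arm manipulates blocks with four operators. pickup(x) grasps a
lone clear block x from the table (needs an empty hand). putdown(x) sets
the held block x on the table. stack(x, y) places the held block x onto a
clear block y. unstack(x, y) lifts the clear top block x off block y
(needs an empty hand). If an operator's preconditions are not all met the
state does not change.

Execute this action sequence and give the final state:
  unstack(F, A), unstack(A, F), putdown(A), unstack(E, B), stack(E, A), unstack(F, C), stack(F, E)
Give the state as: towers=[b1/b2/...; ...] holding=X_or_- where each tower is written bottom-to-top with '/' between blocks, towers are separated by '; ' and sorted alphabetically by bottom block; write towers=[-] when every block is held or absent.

step 1 (unstack(F, A)) [no-op]: towers=[C/F/A; D/B/E] holding=-
step 2 (unstack(A, F)): towers=[C/F; D/B/E] holding=A
step 3 (putdown(A)): towers=[A; C/F; D/B/E] holding=-
step 4 (unstack(E, B)): towers=[A; C/F; D/B] holding=E
step 5 (stack(E, A)): towers=[A/E; C/F; D/B] holding=-
step 6 (unstack(F, C)): towers=[A/E; C; D/B] holding=F
step 7 (stack(F, E)): towers=[A/E/F; C; D/B] holding=-

towers=[A/E/F; C; D/B] holding=-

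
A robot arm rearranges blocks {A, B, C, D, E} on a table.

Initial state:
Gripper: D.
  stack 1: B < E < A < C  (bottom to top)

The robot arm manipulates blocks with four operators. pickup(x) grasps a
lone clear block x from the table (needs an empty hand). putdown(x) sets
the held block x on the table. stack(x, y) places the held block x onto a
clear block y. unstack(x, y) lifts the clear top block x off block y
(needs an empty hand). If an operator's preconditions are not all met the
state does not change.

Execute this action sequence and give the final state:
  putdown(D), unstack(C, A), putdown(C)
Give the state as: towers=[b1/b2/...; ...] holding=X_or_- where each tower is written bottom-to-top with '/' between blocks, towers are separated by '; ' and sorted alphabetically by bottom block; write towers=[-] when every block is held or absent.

towers=[B/E/A; C; D] holding=-

step 1 (putdown(D)): towers=[B/E/A/C; D] holding=-
step 2 (unstack(C, A)): towers=[B/E/A; D] holding=C
step 3 (putdown(C)): towers=[B/E/A; C; D] holding=-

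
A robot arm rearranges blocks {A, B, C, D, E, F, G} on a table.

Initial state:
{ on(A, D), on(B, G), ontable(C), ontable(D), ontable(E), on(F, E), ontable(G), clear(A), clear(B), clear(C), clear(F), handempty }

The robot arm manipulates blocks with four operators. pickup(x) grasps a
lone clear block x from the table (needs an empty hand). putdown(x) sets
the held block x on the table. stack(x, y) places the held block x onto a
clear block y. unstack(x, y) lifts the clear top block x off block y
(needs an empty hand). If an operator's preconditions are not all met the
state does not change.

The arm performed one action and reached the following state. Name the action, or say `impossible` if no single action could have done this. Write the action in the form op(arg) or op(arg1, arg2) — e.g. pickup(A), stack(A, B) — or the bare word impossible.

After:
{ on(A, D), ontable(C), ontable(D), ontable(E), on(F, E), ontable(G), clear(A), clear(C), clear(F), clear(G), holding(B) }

target: towers=[C; D/A; E/F; G] holding=B
     unstack(B, G) → towers=[C; D/A; E/F; G] holding=B  ← match
     unstack(F, E) → towers=[C; D/A; E; G/B] holding=F
     unstack(A, D) → towers=[C; D; E/F; G/B] holding=A
         pickup(C) → towers=[D/A; E/F; G/B] holding=C

unstack(B, G)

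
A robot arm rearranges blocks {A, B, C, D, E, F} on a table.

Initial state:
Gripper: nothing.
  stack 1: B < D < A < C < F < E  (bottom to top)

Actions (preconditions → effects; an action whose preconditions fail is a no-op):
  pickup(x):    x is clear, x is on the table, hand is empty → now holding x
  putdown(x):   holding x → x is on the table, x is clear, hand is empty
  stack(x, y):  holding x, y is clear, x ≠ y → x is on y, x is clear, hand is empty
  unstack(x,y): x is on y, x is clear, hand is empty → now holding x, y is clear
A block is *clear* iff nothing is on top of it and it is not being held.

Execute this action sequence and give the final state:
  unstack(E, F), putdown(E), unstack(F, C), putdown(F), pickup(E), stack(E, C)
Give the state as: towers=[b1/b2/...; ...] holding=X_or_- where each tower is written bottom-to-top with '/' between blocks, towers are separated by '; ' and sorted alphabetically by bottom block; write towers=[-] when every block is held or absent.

towers=[B/D/A/C/E; F] holding=-

step 1 (unstack(E, F)): towers=[B/D/A/C/F] holding=E
step 2 (putdown(E)): towers=[B/D/A/C/F; E] holding=-
step 3 (unstack(F, C)): towers=[B/D/A/C; E] holding=F
step 4 (putdown(F)): towers=[B/D/A/C; E; F] holding=-
step 5 (pickup(E)): towers=[B/D/A/C; F] holding=E
step 6 (stack(E, C)): towers=[B/D/A/C/E; F] holding=-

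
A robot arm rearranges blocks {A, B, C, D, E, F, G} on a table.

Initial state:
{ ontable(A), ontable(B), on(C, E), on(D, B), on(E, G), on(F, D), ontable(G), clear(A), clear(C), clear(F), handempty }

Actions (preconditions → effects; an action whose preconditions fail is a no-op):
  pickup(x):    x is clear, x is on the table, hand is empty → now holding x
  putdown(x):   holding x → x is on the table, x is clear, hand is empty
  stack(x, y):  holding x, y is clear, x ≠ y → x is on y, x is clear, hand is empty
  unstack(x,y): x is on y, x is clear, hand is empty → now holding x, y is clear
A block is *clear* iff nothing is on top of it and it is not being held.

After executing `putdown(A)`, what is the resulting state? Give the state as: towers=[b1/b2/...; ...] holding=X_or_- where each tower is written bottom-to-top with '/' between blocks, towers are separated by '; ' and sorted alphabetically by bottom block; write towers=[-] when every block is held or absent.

towers=[A; B/D/F; G/E/C] holding=-

before: towers=[A; B/D/F; G/E/C] holding=-
pre[putdown(A)]: holding(A) fail
holding(A) unmet → putdown(A) is a no-op
after:  towers=[A; B/D/F; G/E/C] holding=-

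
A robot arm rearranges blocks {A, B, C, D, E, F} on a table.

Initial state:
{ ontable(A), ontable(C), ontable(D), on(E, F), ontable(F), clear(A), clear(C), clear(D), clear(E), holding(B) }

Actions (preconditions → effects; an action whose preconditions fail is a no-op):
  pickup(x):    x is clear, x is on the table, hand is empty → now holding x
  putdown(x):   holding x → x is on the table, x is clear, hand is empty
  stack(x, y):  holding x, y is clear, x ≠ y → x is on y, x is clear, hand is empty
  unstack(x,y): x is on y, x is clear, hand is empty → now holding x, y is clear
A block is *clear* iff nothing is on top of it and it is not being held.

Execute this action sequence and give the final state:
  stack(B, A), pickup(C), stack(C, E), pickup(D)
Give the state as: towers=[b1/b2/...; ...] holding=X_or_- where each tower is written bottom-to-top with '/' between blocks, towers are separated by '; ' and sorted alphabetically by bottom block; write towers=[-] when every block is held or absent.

towers=[A/B; F/E/C] holding=D

step 1 (stack(B, A)): towers=[A/B; C; D; F/E] holding=-
step 2 (pickup(C)): towers=[A/B; D; F/E] holding=C
step 3 (stack(C, E)): towers=[A/B; D; F/E/C] holding=-
step 4 (pickup(D)): towers=[A/B; F/E/C] holding=D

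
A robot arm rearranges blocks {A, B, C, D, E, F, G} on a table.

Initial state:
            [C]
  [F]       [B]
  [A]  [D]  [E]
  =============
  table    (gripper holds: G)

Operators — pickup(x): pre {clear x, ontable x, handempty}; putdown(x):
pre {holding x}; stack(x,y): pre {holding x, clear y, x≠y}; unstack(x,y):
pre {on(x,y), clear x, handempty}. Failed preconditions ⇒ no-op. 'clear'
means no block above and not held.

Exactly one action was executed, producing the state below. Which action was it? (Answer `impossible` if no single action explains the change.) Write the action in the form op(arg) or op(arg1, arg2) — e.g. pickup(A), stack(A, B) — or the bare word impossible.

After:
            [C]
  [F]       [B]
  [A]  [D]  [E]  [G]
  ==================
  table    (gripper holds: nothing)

target: towers=[A/F; D; E/B/C; G] holding=-
        putdown(G) → towers=[A/F; D; E/B/C; G] holding=-  ← match
       stack(G, F) → towers=[A/F/G; D; E/B/C] holding=-
       stack(G, D) → towers=[A/F; D/G; E/B/C] holding=-
       stack(G, C) → towers=[A/F; D; E/B/C/G] holding=-

putdown(G)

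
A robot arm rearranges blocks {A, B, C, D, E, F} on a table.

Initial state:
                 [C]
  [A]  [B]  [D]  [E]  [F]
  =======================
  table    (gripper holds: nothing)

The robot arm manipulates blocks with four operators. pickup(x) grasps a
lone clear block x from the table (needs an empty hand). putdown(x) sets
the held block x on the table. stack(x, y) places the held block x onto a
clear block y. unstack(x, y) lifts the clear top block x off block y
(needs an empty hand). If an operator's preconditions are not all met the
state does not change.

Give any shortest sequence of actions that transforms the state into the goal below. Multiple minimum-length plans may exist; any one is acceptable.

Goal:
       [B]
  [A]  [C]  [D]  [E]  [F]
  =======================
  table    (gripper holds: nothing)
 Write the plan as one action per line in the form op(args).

step 1 (unstack(C, E)): towers=[A; B; D; E; F] holding=C
step 2 (putdown(C)): towers=[A; B; C; D; E; F] holding=-
step 3 (pickup(B)): towers=[A; C; D; E; F] holding=B
step 4 (stack(B, C)): towers=[A; C/B; D; E; F] holding=-
goal check: towers=[A; C/B; D; E; F] holding=- — reached (length 4, optimal by BFS)

unstack(C, E)
putdown(C)
pickup(B)
stack(B, C)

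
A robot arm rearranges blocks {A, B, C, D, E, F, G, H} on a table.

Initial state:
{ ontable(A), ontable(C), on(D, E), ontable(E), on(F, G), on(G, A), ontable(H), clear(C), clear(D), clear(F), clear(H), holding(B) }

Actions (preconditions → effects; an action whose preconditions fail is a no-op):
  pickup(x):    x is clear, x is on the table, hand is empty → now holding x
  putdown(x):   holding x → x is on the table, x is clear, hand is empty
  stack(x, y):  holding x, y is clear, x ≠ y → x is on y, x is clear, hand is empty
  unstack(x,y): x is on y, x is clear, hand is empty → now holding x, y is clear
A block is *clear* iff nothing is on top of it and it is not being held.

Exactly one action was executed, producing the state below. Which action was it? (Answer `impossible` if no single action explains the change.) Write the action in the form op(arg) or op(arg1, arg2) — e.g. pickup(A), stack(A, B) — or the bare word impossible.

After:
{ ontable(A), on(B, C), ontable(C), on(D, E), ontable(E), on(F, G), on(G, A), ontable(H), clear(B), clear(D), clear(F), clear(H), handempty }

stack(B, C)

target: towers=[A/G/F; C/B; E/D; H] holding=-
        putdown(B) → towers=[A/G/F; B; C; E/D; H] holding=-
       stack(B, H) → towers=[A/G/F; C; E/D; H/B] holding=-
       stack(B, F) → towers=[A/G/F/B; C; E/D; H] holding=-
       stack(B, D) → towers=[A/G/F; C; E/D/B; H] holding=-
       stack(B, C) → towers=[A/G/F; C/B; E/D; H] holding=-  ← match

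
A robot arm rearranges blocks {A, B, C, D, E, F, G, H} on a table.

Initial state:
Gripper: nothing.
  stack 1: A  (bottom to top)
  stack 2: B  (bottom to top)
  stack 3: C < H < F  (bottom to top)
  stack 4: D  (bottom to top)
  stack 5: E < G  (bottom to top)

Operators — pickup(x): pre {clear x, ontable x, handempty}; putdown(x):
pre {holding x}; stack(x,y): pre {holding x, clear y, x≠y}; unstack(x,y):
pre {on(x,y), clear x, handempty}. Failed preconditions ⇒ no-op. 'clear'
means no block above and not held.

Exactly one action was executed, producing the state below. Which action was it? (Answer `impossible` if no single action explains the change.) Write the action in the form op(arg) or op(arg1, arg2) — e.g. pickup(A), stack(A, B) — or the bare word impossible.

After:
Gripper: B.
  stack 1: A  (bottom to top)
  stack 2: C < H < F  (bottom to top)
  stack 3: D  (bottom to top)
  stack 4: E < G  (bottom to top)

target: towers=[A; C/H/F; D; E/G] holding=B
     unstack(G, E) → towers=[A; B; C/H/F; D; E] holding=G
         pickup(A) → towers=[B; C/H/F; D; E/G] holding=A
         pickup(B) → towers=[A; C/H/F; D; E/G] holding=B  ← match
     unstack(F, H) → towers=[A; B; C/H; D; E/G] holding=F
         pickup(D) → towers=[A; B; C/H/F; E/G] holding=D

pickup(B)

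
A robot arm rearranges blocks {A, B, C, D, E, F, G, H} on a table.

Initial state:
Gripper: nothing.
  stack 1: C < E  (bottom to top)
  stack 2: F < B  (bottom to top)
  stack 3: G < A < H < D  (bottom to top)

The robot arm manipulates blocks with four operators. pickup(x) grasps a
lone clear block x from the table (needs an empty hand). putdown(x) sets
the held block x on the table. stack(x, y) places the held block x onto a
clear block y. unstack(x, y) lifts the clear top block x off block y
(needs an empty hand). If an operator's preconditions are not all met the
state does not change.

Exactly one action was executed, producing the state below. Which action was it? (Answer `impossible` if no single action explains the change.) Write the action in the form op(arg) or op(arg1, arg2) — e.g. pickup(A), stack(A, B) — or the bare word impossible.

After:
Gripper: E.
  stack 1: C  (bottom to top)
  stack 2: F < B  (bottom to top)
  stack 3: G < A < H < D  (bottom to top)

unstack(E, C)

target: towers=[C; F/B; G/A/H/D] holding=E
     unstack(E, C) → towers=[C; F/B; G/A/H/D] holding=E  ← match
     unstack(B, F) → towers=[C/E; F; G/A/H/D] holding=B
     unstack(D, H) → towers=[C/E; F/B; G/A/H] holding=D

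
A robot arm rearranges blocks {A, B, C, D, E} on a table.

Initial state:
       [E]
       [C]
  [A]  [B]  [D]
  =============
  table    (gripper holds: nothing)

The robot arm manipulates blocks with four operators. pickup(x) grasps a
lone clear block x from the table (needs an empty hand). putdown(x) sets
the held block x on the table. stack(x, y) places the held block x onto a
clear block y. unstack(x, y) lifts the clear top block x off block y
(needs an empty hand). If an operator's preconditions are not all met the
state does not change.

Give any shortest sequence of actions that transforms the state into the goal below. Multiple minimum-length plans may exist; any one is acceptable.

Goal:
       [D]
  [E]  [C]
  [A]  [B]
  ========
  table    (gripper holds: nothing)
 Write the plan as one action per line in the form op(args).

unstack(E, C)
stack(E, A)
pickup(D)
stack(D, C)

step 1 (unstack(E, C)): towers=[A; B/C; D] holding=E
step 2 (stack(E, A)): towers=[A/E; B/C; D] holding=-
step 3 (pickup(D)): towers=[A/E; B/C] holding=D
step 4 (stack(D, C)): towers=[A/E; B/C/D] holding=-
goal check: towers=[A/E; B/C/D] holding=- — reached (length 4, optimal by BFS)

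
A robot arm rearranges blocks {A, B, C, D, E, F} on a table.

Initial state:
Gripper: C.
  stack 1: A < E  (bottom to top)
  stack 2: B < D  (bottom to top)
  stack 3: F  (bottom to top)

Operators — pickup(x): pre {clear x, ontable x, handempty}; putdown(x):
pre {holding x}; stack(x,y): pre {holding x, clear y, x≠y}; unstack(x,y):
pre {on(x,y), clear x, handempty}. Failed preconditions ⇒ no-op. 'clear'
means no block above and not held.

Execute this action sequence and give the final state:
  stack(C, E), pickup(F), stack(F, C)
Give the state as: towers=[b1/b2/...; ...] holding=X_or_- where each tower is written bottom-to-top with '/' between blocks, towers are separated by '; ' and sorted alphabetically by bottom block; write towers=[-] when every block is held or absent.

step 1 (stack(C, E)): towers=[A/E/C; B/D; F] holding=-
step 2 (pickup(F)): towers=[A/E/C; B/D] holding=F
step 3 (stack(F, C)): towers=[A/E/C/F; B/D] holding=-

towers=[A/E/C/F; B/D] holding=-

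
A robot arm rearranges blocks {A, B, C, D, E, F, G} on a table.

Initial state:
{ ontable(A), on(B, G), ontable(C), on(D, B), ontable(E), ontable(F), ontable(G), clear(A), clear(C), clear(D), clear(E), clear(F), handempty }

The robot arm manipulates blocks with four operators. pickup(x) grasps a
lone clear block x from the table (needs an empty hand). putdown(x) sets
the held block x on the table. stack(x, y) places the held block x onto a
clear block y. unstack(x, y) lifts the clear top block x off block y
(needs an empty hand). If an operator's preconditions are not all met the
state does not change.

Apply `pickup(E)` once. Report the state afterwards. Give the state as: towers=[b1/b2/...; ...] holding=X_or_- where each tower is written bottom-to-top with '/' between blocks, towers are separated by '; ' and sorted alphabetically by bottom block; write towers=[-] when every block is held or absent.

before: towers=[A; C; E; F; G/B/D] holding=-
pre[pickup(E)]: clear(E) yes, ontable(E) yes, handempty yes
all met → apply pickup(E)
after:  towers=[A; C; F; G/B/D] holding=E

towers=[A; C; F; G/B/D] holding=E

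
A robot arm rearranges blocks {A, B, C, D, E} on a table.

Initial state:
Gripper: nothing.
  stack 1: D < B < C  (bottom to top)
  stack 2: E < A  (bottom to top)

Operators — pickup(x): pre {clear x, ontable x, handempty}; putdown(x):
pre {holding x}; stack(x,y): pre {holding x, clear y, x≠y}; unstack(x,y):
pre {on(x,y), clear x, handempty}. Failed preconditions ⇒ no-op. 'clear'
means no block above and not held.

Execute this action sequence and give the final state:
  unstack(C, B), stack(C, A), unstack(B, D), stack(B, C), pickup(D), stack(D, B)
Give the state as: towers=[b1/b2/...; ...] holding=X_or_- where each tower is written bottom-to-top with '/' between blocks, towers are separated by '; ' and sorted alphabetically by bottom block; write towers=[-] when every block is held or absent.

step 1 (unstack(C, B)): towers=[D/B; E/A] holding=C
step 2 (stack(C, A)): towers=[D/B; E/A/C] holding=-
step 3 (unstack(B, D)): towers=[D; E/A/C] holding=B
step 4 (stack(B, C)): towers=[D; E/A/C/B] holding=-
step 5 (pickup(D)): towers=[E/A/C/B] holding=D
step 6 (stack(D, B)): towers=[E/A/C/B/D] holding=-

towers=[E/A/C/B/D] holding=-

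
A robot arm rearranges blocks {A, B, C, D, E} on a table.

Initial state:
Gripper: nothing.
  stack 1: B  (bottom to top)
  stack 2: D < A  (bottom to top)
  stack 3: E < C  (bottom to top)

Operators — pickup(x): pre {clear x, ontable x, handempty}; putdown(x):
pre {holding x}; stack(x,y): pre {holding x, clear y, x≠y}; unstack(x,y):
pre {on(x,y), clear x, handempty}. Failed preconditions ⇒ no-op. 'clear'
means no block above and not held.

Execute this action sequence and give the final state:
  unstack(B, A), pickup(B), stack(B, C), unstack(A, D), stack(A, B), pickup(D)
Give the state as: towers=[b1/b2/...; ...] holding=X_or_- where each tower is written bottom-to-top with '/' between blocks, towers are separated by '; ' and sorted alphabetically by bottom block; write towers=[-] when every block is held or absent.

towers=[E/C/B/A] holding=D

step 1 (unstack(B, A)) [no-op]: towers=[B; D/A; E/C] holding=-
step 2 (pickup(B)): towers=[D/A; E/C] holding=B
step 3 (stack(B, C)): towers=[D/A; E/C/B] holding=-
step 4 (unstack(A, D)): towers=[D; E/C/B] holding=A
step 5 (stack(A, B)): towers=[D; E/C/B/A] holding=-
step 6 (pickup(D)): towers=[E/C/B/A] holding=D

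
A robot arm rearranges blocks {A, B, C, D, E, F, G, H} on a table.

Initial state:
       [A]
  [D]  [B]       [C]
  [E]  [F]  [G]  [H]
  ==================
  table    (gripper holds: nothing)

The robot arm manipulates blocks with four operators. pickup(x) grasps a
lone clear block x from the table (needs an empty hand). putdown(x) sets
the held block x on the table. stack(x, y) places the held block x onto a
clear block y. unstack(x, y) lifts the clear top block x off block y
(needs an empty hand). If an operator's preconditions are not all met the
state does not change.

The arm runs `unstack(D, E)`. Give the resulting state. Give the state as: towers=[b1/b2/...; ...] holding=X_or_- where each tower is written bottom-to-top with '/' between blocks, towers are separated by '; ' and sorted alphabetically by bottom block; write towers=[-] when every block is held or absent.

towers=[E; F/B/A; G; H/C] holding=D

before: towers=[E/D; F/B/A; G; H/C] holding=-
pre[unstack(D, E)]: on(D,E) yes, clear(D) yes, handempty yes
all met → apply unstack(D, E)
after:  towers=[E; F/B/A; G; H/C] holding=D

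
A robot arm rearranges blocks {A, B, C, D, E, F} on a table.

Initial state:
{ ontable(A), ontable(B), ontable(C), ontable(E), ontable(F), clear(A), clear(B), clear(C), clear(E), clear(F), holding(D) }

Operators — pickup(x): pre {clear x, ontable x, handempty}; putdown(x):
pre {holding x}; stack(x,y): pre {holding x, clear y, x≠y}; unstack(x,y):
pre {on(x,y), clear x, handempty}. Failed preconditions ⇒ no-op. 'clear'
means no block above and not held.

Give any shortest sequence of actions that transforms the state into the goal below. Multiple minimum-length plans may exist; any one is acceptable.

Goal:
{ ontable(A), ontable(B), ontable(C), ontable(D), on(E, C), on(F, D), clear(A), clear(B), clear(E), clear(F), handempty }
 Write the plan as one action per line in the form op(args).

step 1 (putdown(D)): towers=[A; B; C; D; E; F] holding=-
step 2 (pickup(F)): towers=[A; B; C; D; E] holding=F
step 3 (stack(F, D)): towers=[A; B; C; D/F; E] holding=-
step 4 (pickup(E)): towers=[A; B; C; D/F] holding=E
step 5 (stack(E, C)): towers=[A; B; C/E; D/F] holding=-
goal check: towers=[A; B; C/E; D/F] holding=- — reached (length 5, optimal by BFS)

putdown(D)
pickup(F)
stack(F, D)
pickup(E)
stack(E, C)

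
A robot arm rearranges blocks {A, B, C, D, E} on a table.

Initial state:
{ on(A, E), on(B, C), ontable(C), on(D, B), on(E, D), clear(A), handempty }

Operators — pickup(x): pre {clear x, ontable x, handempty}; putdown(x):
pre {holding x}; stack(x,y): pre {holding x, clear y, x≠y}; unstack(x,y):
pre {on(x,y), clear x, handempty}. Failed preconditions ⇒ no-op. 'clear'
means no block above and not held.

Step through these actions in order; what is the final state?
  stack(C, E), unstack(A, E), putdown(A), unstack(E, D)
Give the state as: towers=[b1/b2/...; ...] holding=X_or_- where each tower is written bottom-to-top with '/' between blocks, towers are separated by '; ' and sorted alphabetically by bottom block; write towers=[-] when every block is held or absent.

step 1 (stack(C, E)) [no-op]: towers=[C/B/D/E/A] holding=-
step 2 (unstack(A, E)): towers=[C/B/D/E] holding=A
step 3 (putdown(A)): towers=[A; C/B/D/E] holding=-
step 4 (unstack(E, D)): towers=[A; C/B/D] holding=E

towers=[A; C/B/D] holding=E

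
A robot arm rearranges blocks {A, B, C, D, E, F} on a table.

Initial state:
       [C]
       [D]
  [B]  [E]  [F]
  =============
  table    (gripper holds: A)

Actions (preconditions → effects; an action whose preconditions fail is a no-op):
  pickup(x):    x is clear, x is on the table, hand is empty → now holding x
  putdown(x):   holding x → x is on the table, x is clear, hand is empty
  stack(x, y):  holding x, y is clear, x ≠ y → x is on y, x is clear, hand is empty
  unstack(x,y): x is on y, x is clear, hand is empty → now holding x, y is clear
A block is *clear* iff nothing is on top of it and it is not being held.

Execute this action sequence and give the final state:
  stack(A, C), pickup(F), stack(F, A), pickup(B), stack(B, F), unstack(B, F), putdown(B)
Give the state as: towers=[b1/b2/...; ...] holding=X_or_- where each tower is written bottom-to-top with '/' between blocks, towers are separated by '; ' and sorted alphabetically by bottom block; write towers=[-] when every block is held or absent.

step 1 (stack(A, C)): towers=[B; E/D/C/A; F] holding=-
step 2 (pickup(F)): towers=[B; E/D/C/A] holding=F
step 3 (stack(F, A)): towers=[B; E/D/C/A/F] holding=-
step 4 (pickup(B)): towers=[E/D/C/A/F] holding=B
step 5 (stack(B, F)): towers=[E/D/C/A/F/B] holding=-
step 6 (unstack(B, F)): towers=[E/D/C/A/F] holding=B
step 7 (putdown(B)): towers=[B; E/D/C/A/F] holding=-

towers=[B; E/D/C/A/F] holding=-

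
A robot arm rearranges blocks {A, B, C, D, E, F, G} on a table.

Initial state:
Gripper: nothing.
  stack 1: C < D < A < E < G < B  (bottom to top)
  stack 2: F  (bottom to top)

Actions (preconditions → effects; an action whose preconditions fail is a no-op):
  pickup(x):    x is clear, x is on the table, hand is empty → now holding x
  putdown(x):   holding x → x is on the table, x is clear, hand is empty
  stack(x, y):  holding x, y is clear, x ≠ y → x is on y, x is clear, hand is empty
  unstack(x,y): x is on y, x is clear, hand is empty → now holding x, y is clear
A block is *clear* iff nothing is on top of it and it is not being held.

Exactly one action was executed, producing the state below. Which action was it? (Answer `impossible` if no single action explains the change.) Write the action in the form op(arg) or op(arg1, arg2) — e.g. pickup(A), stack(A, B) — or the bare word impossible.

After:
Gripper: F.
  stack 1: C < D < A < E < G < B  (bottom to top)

pickup(F)

target: towers=[C/D/A/E/G/B] holding=F
     unstack(B, G) → towers=[C/D/A/E/G; F] holding=B
         pickup(F) → towers=[C/D/A/E/G/B] holding=F  ← match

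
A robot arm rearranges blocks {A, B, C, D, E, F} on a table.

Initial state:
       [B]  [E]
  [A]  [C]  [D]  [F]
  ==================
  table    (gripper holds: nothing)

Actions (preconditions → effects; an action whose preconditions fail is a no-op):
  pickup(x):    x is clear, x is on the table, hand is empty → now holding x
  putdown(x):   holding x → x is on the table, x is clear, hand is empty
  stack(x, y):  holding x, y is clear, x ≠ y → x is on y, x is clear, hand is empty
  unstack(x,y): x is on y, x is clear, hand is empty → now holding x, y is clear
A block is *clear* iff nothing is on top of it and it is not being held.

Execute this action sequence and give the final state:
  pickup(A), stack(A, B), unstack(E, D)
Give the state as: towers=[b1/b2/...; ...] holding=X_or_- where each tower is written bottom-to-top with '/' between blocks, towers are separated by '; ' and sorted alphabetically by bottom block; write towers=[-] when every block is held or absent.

towers=[C/B/A; D; F] holding=E

step 1 (pickup(A)): towers=[C/B; D/E; F] holding=A
step 2 (stack(A, B)): towers=[C/B/A; D/E; F] holding=-
step 3 (unstack(E, D)): towers=[C/B/A; D; F] holding=E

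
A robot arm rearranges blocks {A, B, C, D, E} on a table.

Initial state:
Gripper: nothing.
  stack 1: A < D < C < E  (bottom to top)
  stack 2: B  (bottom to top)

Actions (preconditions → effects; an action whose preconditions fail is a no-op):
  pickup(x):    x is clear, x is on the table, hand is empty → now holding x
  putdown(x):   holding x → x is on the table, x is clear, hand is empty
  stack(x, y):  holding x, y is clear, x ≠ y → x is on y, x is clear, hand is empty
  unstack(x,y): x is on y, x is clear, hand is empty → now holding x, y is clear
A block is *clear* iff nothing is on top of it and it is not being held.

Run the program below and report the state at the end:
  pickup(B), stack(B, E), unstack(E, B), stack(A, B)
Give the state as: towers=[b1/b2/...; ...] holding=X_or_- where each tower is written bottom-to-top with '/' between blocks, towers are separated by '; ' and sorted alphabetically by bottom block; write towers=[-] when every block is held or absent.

towers=[A/D/C/E/B] holding=-

step 1 (pickup(B)): towers=[A/D/C/E] holding=B
step 2 (stack(B, E)): towers=[A/D/C/E/B] holding=-
step 3 (unstack(E, B)) [no-op]: towers=[A/D/C/E/B] holding=-
step 4 (stack(A, B)) [no-op]: towers=[A/D/C/E/B] holding=-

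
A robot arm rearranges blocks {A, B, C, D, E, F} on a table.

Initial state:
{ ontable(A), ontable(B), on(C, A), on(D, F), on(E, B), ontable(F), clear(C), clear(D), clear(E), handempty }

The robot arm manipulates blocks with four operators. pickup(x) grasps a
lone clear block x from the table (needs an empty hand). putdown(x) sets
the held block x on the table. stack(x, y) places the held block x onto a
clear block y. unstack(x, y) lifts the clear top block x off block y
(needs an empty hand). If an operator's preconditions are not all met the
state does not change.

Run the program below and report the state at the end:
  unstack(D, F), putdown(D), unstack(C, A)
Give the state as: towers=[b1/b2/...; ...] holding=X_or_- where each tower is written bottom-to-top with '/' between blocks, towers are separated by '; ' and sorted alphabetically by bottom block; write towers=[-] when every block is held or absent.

towers=[A; B/E; D; F] holding=C

step 1 (unstack(D, F)): towers=[A/C; B/E; F] holding=D
step 2 (putdown(D)): towers=[A/C; B/E; D; F] holding=-
step 3 (unstack(C, A)): towers=[A; B/E; D; F] holding=C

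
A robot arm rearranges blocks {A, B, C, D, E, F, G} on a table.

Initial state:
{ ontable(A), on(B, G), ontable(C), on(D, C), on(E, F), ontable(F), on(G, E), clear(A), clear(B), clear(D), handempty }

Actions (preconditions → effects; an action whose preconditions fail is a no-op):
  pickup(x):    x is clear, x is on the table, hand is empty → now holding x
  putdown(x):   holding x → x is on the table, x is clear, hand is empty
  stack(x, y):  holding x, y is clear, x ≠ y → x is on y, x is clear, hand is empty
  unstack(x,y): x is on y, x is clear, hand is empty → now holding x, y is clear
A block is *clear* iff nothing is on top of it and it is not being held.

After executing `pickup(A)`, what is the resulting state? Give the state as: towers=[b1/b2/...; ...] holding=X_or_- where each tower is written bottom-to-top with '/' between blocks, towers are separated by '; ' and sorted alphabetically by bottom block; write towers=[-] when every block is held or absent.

towers=[C/D; F/E/G/B] holding=A

before: towers=[A; C/D; F/E/G/B] holding=-
pre[pickup(A)]: clear(A) yes, ontable(A) yes, handempty yes
all met → apply pickup(A)
after:  towers=[C/D; F/E/G/B] holding=A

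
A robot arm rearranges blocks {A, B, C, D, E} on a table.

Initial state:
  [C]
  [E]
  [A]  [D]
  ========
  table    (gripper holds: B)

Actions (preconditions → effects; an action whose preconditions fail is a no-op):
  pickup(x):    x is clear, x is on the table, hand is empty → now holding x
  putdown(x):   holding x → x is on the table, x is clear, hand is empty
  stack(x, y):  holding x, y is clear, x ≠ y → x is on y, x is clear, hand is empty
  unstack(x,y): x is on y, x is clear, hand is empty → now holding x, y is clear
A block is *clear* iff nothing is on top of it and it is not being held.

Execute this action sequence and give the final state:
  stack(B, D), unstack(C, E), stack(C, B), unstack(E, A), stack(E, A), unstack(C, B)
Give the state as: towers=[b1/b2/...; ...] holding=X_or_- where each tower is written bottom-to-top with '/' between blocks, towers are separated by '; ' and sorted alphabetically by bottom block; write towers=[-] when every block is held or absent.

step 1 (stack(B, D)): towers=[A/E/C; D/B] holding=-
step 2 (unstack(C, E)): towers=[A/E; D/B] holding=C
step 3 (stack(C, B)): towers=[A/E; D/B/C] holding=-
step 4 (unstack(E, A)): towers=[A; D/B/C] holding=E
step 5 (stack(E, A)): towers=[A/E; D/B/C] holding=-
step 6 (unstack(C, B)): towers=[A/E; D/B] holding=C

towers=[A/E; D/B] holding=C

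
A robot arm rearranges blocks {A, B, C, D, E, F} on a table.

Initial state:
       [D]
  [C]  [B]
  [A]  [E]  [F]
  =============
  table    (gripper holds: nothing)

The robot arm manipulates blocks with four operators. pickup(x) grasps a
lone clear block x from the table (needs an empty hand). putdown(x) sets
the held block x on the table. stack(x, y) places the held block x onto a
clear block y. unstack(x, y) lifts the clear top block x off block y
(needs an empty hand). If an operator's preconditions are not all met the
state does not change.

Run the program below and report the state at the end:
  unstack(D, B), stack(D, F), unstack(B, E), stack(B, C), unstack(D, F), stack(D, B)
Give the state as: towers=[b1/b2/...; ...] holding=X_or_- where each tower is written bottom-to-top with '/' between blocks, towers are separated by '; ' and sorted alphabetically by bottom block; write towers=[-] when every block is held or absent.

step 1 (unstack(D, B)): towers=[A/C; E/B; F] holding=D
step 2 (stack(D, F)): towers=[A/C; E/B; F/D] holding=-
step 3 (unstack(B, E)): towers=[A/C; E; F/D] holding=B
step 4 (stack(B, C)): towers=[A/C/B; E; F/D] holding=-
step 5 (unstack(D, F)): towers=[A/C/B; E; F] holding=D
step 6 (stack(D, B)): towers=[A/C/B/D; E; F] holding=-

towers=[A/C/B/D; E; F] holding=-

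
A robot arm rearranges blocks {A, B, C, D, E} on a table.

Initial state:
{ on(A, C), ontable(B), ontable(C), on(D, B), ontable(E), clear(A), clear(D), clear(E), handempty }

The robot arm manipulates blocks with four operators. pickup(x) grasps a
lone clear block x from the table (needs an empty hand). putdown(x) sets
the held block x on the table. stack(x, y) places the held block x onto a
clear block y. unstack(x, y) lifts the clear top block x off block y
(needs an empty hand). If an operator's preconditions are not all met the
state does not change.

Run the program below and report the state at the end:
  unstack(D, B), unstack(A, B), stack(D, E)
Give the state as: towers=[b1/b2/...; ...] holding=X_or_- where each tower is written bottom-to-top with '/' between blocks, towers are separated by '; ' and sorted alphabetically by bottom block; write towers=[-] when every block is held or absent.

towers=[B; C/A; E/D] holding=-

step 1 (unstack(D, B)): towers=[B; C/A; E] holding=D
step 2 (unstack(A, B)) [no-op]: towers=[B; C/A; E] holding=D
step 3 (stack(D, E)): towers=[B; C/A; E/D] holding=-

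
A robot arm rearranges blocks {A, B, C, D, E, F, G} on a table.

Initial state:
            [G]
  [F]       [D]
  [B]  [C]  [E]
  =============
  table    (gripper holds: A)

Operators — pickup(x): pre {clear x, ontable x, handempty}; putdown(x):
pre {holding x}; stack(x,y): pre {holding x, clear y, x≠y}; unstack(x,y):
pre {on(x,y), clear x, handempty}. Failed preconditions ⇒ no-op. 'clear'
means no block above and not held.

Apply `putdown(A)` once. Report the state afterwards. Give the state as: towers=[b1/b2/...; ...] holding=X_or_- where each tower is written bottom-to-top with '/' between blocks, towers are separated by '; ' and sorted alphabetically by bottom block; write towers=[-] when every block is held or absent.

towers=[A; B/F; C; E/D/G] holding=-

before: towers=[B/F; C; E/D/G] holding=A
pre[putdown(A)]: holding(A) ok
all met → apply putdown(A)
after:  towers=[A; B/F; C; E/D/G] holding=-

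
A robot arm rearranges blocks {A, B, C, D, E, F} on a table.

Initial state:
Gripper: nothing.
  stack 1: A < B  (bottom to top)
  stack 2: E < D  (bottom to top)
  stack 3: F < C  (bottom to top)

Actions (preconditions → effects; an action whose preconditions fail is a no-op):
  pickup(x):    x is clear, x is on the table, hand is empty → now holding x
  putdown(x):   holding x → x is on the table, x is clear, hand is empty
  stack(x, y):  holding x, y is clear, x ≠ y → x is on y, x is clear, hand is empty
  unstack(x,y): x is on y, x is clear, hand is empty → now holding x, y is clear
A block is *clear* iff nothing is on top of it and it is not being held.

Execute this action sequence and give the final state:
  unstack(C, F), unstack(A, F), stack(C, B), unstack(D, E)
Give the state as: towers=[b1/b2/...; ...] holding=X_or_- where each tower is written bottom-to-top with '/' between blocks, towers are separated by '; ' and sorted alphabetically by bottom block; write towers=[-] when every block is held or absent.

towers=[A/B/C; E; F] holding=D

step 1 (unstack(C, F)): towers=[A/B; E/D; F] holding=C
step 2 (unstack(A, F)) [no-op]: towers=[A/B; E/D; F] holding=C
step 3 (stack(C, B)): towers=[A/B/C; E/D; F] holding=-
step 4 (unstack(D, E)): towers=[A/B/C; E; F] holding=D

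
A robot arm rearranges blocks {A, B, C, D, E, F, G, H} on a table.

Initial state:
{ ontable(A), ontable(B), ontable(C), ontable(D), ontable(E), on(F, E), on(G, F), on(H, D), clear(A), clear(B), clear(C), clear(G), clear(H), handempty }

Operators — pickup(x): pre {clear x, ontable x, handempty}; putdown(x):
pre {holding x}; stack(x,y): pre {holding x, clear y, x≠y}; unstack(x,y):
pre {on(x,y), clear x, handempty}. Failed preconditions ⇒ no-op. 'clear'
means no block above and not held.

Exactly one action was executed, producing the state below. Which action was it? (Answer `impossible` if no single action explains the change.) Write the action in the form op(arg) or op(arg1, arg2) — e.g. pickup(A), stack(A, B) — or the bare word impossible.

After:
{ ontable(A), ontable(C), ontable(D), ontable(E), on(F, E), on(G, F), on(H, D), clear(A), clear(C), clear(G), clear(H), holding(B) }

pickup(B)

target: towers=[A; C; D/H; E/F/G] holding=B
     unstack(G, F) → towers=[A; B; C; D/H; E/F] holding=G
         pickup(A) → towers=[B; C; D/H; E/F/G] holding=A
     unstack(H, D) → towers=[A; B; C; D; E/F/G] holding=H
         pickup(B) → towers=[A; C; D/H; E/F/G] holding=B  ← match
         pickup(C) → towers=[A; B; D/H; E/F/G] holding=C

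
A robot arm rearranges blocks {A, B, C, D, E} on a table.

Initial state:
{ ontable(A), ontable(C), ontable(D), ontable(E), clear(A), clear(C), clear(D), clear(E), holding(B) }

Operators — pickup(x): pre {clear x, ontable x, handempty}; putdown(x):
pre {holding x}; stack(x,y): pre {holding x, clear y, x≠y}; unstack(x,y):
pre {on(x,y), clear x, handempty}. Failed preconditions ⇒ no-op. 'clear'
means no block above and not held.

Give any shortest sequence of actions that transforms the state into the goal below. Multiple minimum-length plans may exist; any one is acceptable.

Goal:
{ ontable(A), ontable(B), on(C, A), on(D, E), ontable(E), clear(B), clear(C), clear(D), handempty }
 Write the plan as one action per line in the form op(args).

putdown(B)
pickup(D)
stack(D, E)
pickup(C)
stack(C, A)

step 1 (putdown(B)): towers=[A; B; C; D; E] holding=-
step 2 (pickup(D)): towers=[A; B; C; E] holding=D
step 3 (stack(D, E)): towers=[A; B; C; E/D] holding=-
step 4 (pickup(C)): towers=[A; B; E/D] holding=C
step 5 (stack(C, A)): towers=[A/C; B; E/D] holding=-
goal check: towers=[A/C; B; E/D] holding=- — reached (length 5, optimal by BFS)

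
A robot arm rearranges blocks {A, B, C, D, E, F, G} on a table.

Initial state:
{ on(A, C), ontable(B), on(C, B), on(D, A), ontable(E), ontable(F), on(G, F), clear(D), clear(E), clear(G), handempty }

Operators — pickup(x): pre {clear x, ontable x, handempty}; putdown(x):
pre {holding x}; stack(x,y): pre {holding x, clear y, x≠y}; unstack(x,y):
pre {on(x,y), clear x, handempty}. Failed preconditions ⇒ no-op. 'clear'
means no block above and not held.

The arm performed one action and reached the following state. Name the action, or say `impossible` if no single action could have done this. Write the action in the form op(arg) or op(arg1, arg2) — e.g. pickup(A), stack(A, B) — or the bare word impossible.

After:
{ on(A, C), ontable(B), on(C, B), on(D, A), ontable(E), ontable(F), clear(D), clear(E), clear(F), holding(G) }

target: towers=[B/C/A/D; E; F] holding=G
     unstack(G, F) → towers=[B/C/A/D; E; F] holding=G  ← match
     unstack(D, A) → towers=[B/C/A; E; F/G] holding=D
         pickup(E) → towers=[B/C/A/D; F/G] holding=E

unstack(G, F)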